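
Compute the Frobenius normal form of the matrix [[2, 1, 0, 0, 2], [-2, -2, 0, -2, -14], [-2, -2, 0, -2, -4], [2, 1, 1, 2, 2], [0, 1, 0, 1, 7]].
The invariant factors of A (the non-unit diagonal entries of the Smith normal form of xI - A over ℚ[x]) are x^2 - 2x + 2, (x - 5)(x^2 - 2x + 2), each dividing the next. The characteristic polynomial is their product, (x - 5)(x^2 - 2x + 2)^2.

The rational canonical form is the block-diagonal matrix of companion matrices C(f_i):
R = [[0, -2, 0, 0, 0], [1, 2, 0, 0, 0], [0, 0, 0, 0, 10], [0, 0, 1, 0, -12], [0, 0, 0, 1, 7]].

Note the characteristic polynomial does not split into linear factors over ℚ, so A has no Jordan form over ℚ; the rational canonical form exists over any field.

R = [[0, -2, 0, 0, 0], [1, 2, 0, 0, 0], [0, 0, 0, 0, 10], [0, 0, 1, 0, -12], [0, 0, 0, 1, 7]]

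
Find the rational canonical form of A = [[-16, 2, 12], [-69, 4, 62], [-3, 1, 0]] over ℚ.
The invariant factors of A (the non-unit diagonal entries of the Smith normal form of xI - A over ℚ[x]) are (x + 4)^3, each dividing the next. The characteristic polynomial is their product, (x + 4)^3.

The rational canonical form is the block-diagonal matrix of companion matrices C(f_i):
R = [[0, 0, -64], [1, 0, -48], [0, 1, -12]].

R = [[0, 0, -64], [1, 0, -48], [0, 1, -12]]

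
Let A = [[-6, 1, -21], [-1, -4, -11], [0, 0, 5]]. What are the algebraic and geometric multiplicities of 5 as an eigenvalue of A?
algebraic multiplicity 1, geometric multiplicity 1

The characteristic polynomial is (x - 5)(x + 5)^2, so the factor x - 5 appears with exponent 1: the algebraic multiplicity is 1.

rank(A - 5I) = 2, so the eigenspace has dimension 3 - 2 = 1: the geometric multiplicity is 1.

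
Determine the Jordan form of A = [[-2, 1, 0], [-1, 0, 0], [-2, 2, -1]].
The characteristic polynomial is det(xI - A) = (x + 1)^3, so the eigenvalues are -1 (algebraic multiplicity 3).

For λ = -1: rank(A + I) = 1, rank((A + I)^2) = 0. The eigenspace has dimension 3 - 1 = 2, so there are 2 Jordan blocks; the rank sequence gives block sizes [2, 1].

Assembling the blocks gives the Jordan form J above.

J = [[-1, 1, 0], [0, -1, 0], [0, 0, -1]]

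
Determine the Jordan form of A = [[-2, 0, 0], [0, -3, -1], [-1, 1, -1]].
J = [[-2, 1, 0], [0, -2, 1], [0, 0, -2]]

The characteristic polynomial is det(xI - A) = (x + 2)^3, so the eigenvalues are -2 (algebraic multiplicity 3).

For λ = -2: rank(A + 2I) = 2, rank((A + 2I)^2) = 1, rank((A + 2I)^3) = 0. The eigenspace has dimension 3 - 2 = 1, so there is 1 Jordan block; the rank sequence gives block sizes [3].

Assembling the blocks gives the Jordan form J above.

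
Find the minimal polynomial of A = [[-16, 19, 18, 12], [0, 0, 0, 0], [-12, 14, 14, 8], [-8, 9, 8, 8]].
m_A(x) = x^2(x - 4)(x - 2)

The characteristic polynomial factors as x^2(x - 4)(x - 2). The minimal polynomial is ∏(x - λ)^{k_λ} where k_λ is the size of the largest Jordan block at λ.

For λ = 0: rank(A) = 3, and the largest Jordan block has size 2 (the smallest k with rank(A^k) = rank(A^(k+1))).
For λ = 2: rank(A - 2I) = 3, and the largest Jordan block has size 1 (the smallest k with rank((A - 2I)^k) = rank((A - 2I)^(k+1))).
For λ = 4: rank(A - 4I) = 3, and the largest Jordan block has size 1 (the smallest k with rank((A - 4I)^k) = rank((A - 4I)^(k+1))).

So m_A(x) = x^2(x - 4)(x - 2).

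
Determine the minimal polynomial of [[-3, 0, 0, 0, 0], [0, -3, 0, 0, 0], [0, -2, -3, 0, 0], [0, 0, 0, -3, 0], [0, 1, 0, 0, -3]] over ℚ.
The characteristic polynomial factors as (x + 3)^5. The minimal polynomial is ∏(x - λ)^{k_λ} where k_λ is the size of the largest Jordan block at λ.

For λ = -3: rank(A + 3I) = 1, and the largest Jordan block has size 2 (the smallest k with rank((A + 3I)^k) = rank((A + 3I)^(k+1))).

So m_A(x) = (x + 3)^2.

m_A(x) = (x + 3)^2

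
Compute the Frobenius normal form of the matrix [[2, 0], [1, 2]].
The invariant factors of A (the non-unit diagonal entries of the Smith normal form of xI - A over ℚ[x]) are (x - 2)^2, each dividing the next. The characteristic polynomial is their product, (x - 2)^2.

The rational canonical form is the block-diagonal matrix of companion matrices C(f_i):
R = [[0, -4], [1, 4]].

R = [[0, -4], [1, 4]]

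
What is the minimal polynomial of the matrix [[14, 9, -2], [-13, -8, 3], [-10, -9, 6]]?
The characteristic polynomial factors as (x - 4)^3. The minimal polynomial is ∏(x - λ)^{k_λ} where k_λ is the size of the largest Jordan block at λ.

For λ = 4: rank(A - 4I) = 2, and the largest Jordan block has size 3 (the smallest k with rank((A - 4I)^k) = rank((A - 4I)^(k+1))).

So m_A(x) = (x - 4)^3.

m_A(x) = (x - 4)^3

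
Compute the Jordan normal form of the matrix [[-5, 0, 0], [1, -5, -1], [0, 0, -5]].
J = [[-5, 1, 0], [0, -5, 0], [0, 0, -5]]

The characteristic polynomial is det(xI - A) = (x + 5)^3, so the eigenvalues are -5 (algebraic multiplicity 3).

For λ = -5: rank(A + 5I) = 1, rank((A + 5I)^2) = 0. The eigenspace has dimension 3 - 1 = 2, so there are 2 Jordan blocks; the rank sequence gives block sizes [2, 1].

Assembling the blocks gives the Jordan form J above.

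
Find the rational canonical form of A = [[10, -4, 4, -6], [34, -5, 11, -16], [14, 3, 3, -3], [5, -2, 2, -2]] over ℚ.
R = [[0, 0, 0, 0], [1, 0, 0, 0], [0, 1, 0, 0], [0, 0, 1, 6]]

The invariant factors of A (the non-unit diagonal entries of the Smith normal form of xI - A over ℚ[x]) are x^3(x - 6), each dividing the next. The characteristic polynomial is their product, x^3(x - 6).

The rational canonical form is the block-diagonal matrix of companion matrices C(f_i):
R = [[0, 0, 0, 0], [1, 0, 0, 0], [0, 1, 0, 0], [0, 0, 1, 6]].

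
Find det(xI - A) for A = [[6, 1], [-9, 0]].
xI - A = [[x - 6, -1], [9, x]].

Expanding det(xI - A) along the first row:
det(xI - A) = + (x - 6)·det([[x]]) - (-1)·det([[9]]).

Evaluating gives χ_A(x) = x^2 - 6x + 9 = (x - 3)^2.

χ_A(x) = (x - 3)^2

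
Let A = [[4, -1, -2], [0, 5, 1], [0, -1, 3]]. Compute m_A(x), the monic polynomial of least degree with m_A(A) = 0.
m_A(x) = (x - 4)^3

The characteristic polynomial factors as (x - 4)^3. The minimal polynomial is ∏(x - λ)^{k_λ} where k_λ is the size of the largest Jordan block at λ.

For λ = 4: rank(A - 4I) = 2, and the largest Jordan block has size 3 (the smallest k with rank((A - 4I)^k) = rank((A - 4I)^(k+1))).

So m_A(x) = (x - 4)^3.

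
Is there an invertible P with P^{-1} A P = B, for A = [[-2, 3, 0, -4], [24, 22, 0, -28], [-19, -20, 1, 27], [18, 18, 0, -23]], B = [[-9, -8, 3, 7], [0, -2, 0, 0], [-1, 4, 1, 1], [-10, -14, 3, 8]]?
Both have characteristic polynomial (x - 1)^2(x + 2)^2, but the minimal polynomial of A is (x - 1)^2(x + 2)^2 while the minimal polynomial of B is (x - 1)^2(x + 2). The minimal polynomial is a similarity invariant, so A and B are not similar.

No.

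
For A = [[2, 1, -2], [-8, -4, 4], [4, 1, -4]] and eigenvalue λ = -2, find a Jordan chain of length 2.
v_1 = [[-1, 1, -1]]^T, v_2 = [[-1, 2, -1]]^T

We seek v_1 ∈ ker((A + 2I)^2) \ ker(A + 2I), then set v_{i+1} = (A + 2I) v_i.

One such chain is v_1 = [[-1, 1, -1]]^T, v_2 = [[-1, 2, -1]]^T. Check: (A + 2I) v_2 = [[0, 0, 0]]^T = 0.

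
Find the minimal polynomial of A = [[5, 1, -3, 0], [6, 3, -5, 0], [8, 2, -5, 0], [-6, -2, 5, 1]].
m_A(x) = (x - 1)^3

The characteristic polynomial factors as (x - 1)^4. The minimal polynomial is ∏(x - λ)^{k_λ} where k_λ is the size of the largest Jordan block at λ.

For λ = 1: rank(A - I) = 2, and the largest Jordan block has size 3 (the smallest k with rank((A - I)^k) = rank((A - I)^(k+1))).

So m_A(x) = (x - 1)^3.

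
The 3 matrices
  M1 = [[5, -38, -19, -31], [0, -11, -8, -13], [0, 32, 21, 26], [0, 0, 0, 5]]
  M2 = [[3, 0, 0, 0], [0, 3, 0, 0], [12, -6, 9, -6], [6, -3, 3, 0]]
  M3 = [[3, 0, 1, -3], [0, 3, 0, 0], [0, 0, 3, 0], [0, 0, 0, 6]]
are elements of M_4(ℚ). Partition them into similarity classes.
3 classes: {M1}, {M2}, {M3}

Characteristic polynomials: χ_{M1} = (x - 5)^4, χ_{M2} = (x - 6)(x - 3)^3, χ_{M3} = (x - 6)(x - 3)^3.

{M1}: invariant factors (x - 5)^2, (x - 5)^2.

{M2}: invariant factors x - 3, x - 3, (x - 6)(x - 3).

{M3}: invariant factors x - 3, (x - 6)(x - 3)^2.

Matrices are similar if and only if their invariant-factor lists agree; the partition into similarity classes is {M1}, {M2}, {M3}.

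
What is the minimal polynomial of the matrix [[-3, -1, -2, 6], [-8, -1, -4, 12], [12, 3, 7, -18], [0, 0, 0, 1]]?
m_A(x) = (x - 1)^2

The characteristic polynomial factors as (x - 1)^4. The minimal polynomial is ∏(x - λ)^{k_λ} where k_λ is the size of the largest Jordan block at λ.

For λ = 1: rank(A - I) = 1, and the largest Jordan block has size 2 (the smallest k with rank((A - I)^k) = rank((A - I)^(k+1))).

So m_A(x) = (x - 1)^2.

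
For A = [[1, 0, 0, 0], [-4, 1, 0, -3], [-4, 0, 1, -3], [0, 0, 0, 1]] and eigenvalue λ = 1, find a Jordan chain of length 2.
v_1 = [[-1, 1, 0, 1]]^T, v_2 = [[0, 1, 1, 0]]^T

We seek v_1 ∈ ker((A - I)^2) \ ker(A - I), then set v_{i+1} = (A - I) v_i.

One such chain is v_1 = [[-1, 1, 0, 1]]^T, v_2 = [[0, 1, 1, 0]]^T. Check: (A - I) v_2 = [[0, 0, 0, 0]]^T = 0.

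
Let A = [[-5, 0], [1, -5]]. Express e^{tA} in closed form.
e^{tA} = [[e^{-5*t}, 0], [t*e^{-5*t}, e^{-5*t}]]

A has Jordan form J = [[-5, 1], [0, -5]] with A = PJP^{-1}, so e^{tA} = P e^{tJ} P^{-1}.

For a Jordan block J_k(λ), e^{tJ_k(λ)} = e^{λt} · (I + tN + t^2 N^2/2! + ... + t^{k-1} N^{k-1}/(k-1)!) where N is the nilpotent superdiagonal part.

Assembling the blocks and conjugating back gives the entries of e^{tA} as shown above.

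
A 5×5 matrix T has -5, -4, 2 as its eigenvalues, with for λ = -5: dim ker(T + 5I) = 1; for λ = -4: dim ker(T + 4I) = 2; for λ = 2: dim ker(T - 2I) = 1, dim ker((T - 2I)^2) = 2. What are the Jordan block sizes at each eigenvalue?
Jordan blocks: (-5, 1), (-4, 1), (-4, 1), (2, 2)

λ = -5: successive nullity increments [1] count blocks of size ≥ k; block sizes are [1].
λ = -4: successive nullity increments [2] count blocks of size ≥ k; block sizes are [1, 1].
λ = 2: successive nullity increments [1, 1] count blocks of size ≥ k; block sizes are [2].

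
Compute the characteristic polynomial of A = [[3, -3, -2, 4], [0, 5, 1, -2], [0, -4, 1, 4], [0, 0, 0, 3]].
xI - A = [[x - 3, 3, 2, -4], [0, x - 5, -1, 2], [0, 4, x - 1, -4], [0, 0, 0, x - 3]].

Expanding det(xI - A) along the first row:
det(xI - A) = + (x - 3)·det([[x - 5, -1, 2], [4, x - 1, -4], [0, 0, x - 3]]) - (3)·det([[0, -1, 2], [0, x - 1, -4], [0, 0, x - 3]]) + (2)·det([[0, x - 5, 2], [0, 4, -4], [0, 0, x - 3]]) - (-4)·det([[0, x - 5, -1], [0, 4, x - 1], [0, 0, 0]]).

Evaluating gives χ_A(x) = x^4 - 12x^3 + 54x^2 - 108x + 81 = (x - 3)^4.

χ_A(x) = (x - 3)^4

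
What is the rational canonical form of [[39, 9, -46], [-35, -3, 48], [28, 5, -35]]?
The invariant factors of A (the non-unit diagonal entries of the Smith normal form of xI - A over ℚ[x]) are (x - 4)(x^2 + 3x - 2), each dividing the next. The characteristic polynomial is their product, (x - 4)(x^2 + 3x - 2).

The rational canonical form is the block-diagonal matrix of companion matrices C(f_i):
R = [[0, 0, -8], [1, 0, 14], [0, 1, 1]].

Note the characteristic polynomial does not split into linear factors over ℚ, so A has no Jordan form over ℚ; the rational canonical form exists over any field.

R = [[0, 0, -8], [1, 0, 14], [0, 1, 1]]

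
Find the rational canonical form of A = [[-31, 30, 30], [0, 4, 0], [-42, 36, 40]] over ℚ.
The invariant factors of A (the non-unit diagonal entries of the Smith normal form of xI - A over ℚ[x]) are x - 4, (x - 5)(x - 4), each dividing the next. The characteristic polynomial is their product, (x - 5)(x - 4)^2.

The rational canonical form is the block-diagonal matrix of companion matrices C(f_i):
R = [[4, 0, 0], [0, 0, -20], [0, 1, 9]].

R = [[4, 0, 0], [0, 0, -20], [0, 1, 9]]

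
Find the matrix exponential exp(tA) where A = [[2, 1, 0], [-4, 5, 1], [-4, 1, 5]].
e^{tA} = [[(1 - 2*t)*e^{4*t}, t*(2 - t)*e^{4*t}/2, t^2*e^{4*t}/2], [-4*t*e^{4*t}, (-t^2 + t + 1)*e^{4*t}, t*(t + 1)*e^{4*t}], [-4*t*e^{4*t}, t*(1 - t)*e^{4*t}, (t^2 + t + 1)*e^{4*t}]]

A has Jordan form J = [[4, 1, 0], [0, 4, 1], [0, 0, 4]] with A = PJP^{-1}, so e^{tA} = P e^{tJ} P^{-1}.

For a Jordan block J_k(λ), e^{tJ_k(λ)} = e^{λt} · (I + tN + t^2 N^2/2! + ... + t^{k-1} N^{k-1}/(k-1)!) where N is the nilpotent superdiagonal part.

Assembling the blocks and conjugating back gives the entries of e^{tA} as shown above.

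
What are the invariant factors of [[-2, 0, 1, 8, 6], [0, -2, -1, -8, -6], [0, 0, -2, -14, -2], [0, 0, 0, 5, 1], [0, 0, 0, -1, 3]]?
The Jordan structure of A has elementary divisors (x + 2)^2, (x + 2), (x - 4)^2. Arranging the block sizes at each eigenvalue in decreasing order and taking row products gives the invariant factors.

Invariant factors (smallest first, each dividing the next): x + 2, (x - 4)^2(x + 2)^2.

Check: the last factor (x - 4)^2(x + 2)^2 is the minimal polynomial, and the product (x - 4)^2(x + 2)^3 is the characteristic polynomial.

x + 2, (x - 4)^2(x + 2)^2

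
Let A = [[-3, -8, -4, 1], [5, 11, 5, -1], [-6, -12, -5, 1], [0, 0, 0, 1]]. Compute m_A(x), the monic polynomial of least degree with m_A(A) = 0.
The characteristic polynomial factors as (x - 1)^4. The minimal polynomial is ∏(x - λ)^{k_λ} where k_λ is the size of the largest Jordan block at λ.

For λ = 1: rank(A - I) = 2, and the largest Jordan block has size 2 (the smallest k with rank((A - I)^k) = rank((A - I)^(k+1))).

So m_A(x) = (x - 1)^2.

m_A(x) = (x - 1)^2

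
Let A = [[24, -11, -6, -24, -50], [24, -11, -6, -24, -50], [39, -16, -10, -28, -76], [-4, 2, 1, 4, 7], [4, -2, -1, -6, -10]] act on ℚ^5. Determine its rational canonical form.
R = [[0, 0, 0, 0, 0], [1, 0, 0, 0, 0], [0, 1, 0, 0, 0], [0, 0, 1, 0, 4], [0, 0, 0, 1, -3]]

The invariant factors of A (the non-unit diagonal entries of the Smith normal form of xI - A over ℚ[x]) are x^3(x - 1)(x + 4), each dividing the next. The characteristic polynomial is their product, x^3(x - 1)(x + 4).

The rational canonical form is the block-diagonal matrix of companion matrices C(f_i):
R = [[0, 0, 0, 0, 0], [1, 0, 0, 0, 0], [0, 1, 0, 0, 0], [0, 0, 1, 0, 4], [0, 0, 0, 1, -3]].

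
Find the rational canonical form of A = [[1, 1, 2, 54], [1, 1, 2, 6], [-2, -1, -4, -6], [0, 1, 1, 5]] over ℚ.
The invariant factors of A (the non-unit diagonal entries of the Smith normal form of xI - A over ℚ[x]) are (x - 3)(x - 2)^2(x + 4), each dividing the next. The characteristic polynomial is their product, (x - 3)(x - 2)^2(x + 4).

The rational canonical form is the block-diagonal matrix of companion matrices C(f_i):
R = [[0, 0, 0, 48], [1, 0, 0, -52], [0, 1, 0, 12], [0, 0, 1, 3]].

R = [[0, 0, 0, 48], [1, 0, 0, -52], [0, 1, 0, 12], [0, 0, 1, 3]]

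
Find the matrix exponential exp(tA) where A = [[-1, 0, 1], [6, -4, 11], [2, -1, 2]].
A has Jordan form J = [[-1, 1, 0], [0, -1, 1], [0, 0, -1]] with A = PJP^{-1}, so e^{tA} = P e^{tJ} P^{-1}.

For a Jordan block J_k(λ), e^{tJ_k(λ)} = e^{λt} · (I + tN + t^2 N^2/2! + ... + t^{k-1} N^{k-1}/(k-1)!) where N is the nilpotent superdiagonal part.

Assembling the blocks and conjugating back gives the entries of e^{tA} as shown above.

e^{tA} = [[(t^2 + 1)*e^{-t}, -t^2*e^{-t}/2, t*(3*t + 2)*e^{-t}/2], [2*t*(t + 3)*e^{-t}, (-t^2 - 3*t + 1)*e^{-t}, t*(3*t + 11)*e^{-t}], [2*t*e^{-t}, -t*e^{-t}, (3*t + 1)*e^{-t}]]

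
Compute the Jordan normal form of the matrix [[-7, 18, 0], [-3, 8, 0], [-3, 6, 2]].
The characteristic polynomial is det(xI - A) = (x - 2)^2(x + 1), so the eigenvalues are -1 (algebraic multiplicity 1), 2 (algebraic multiplicity 2).

For λ = -1: algebraic multiplicity 1 gives one 1×1 block.

For λ = 2: rank(A - 2I) = 1. The eigenspace has dimension 3 - 1 = 2, so there are 2 Jordan blocks; the rank sequence gives block sizes [1, 1].

Assembling the blocks gives the Jordan form J above.

J = [[-1, 0, 0], [0, 2, 0], [0, 0, 2]]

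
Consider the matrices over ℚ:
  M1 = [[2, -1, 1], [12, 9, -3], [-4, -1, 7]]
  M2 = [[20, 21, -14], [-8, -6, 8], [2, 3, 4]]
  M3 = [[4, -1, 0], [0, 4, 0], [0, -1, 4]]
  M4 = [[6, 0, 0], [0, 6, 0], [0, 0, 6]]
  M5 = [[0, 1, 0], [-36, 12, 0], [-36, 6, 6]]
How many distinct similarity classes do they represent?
Characteristic polynomials: χ_{M1} = (x - 6)^3, χ_{M2} = (x - 6)^3, χ_{M3} = (x - 4)^3, χ_{M4} = (x - 6)^3, χ_{M5} = (x - 6)^3.

{M1, M2, M5}: invariant factors x - 6, (x - 6)^2.

{M3}: invariant factors x - 4, (x - 4)^2.

{M4}: invariant factors x - 6, x - 6, x - 6.

Matrices are similar if and only if their invariant-factor lists agree; the partition into similarity classes is {M1, M2, M5}, {M3}, {M4}.

3 classes: {M1, M2, M5}, {M3}, {M4}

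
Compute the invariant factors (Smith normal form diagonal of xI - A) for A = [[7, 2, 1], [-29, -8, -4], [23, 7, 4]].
The Jordan structure of A has elementary divisors (x - 1)^3. Arranging the block sizes at each eigenvalue in decreasing order and taking row products gives the invariant factors.

Invariant factors (smallest first, each dividing the next): (x - 1)^3.

Check: the last factor (x - 1)^3 is the minimal polynomial, and the product (x - 1)^3 is the characteristic polynomial.

(x - 1)^3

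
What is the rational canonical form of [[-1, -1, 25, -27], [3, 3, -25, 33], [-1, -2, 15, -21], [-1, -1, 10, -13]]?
The invariant factors of A (the non-unit diagonal entries of the Smith normal form of xI - A over ℚ[x]) are (x - 4)(x^3 - 5), each dividing the next. The characteristic polynomial is their product, (x - 4)(x^3 - 5).

The rational canonical form is the block-diagonal matrix of companion matrices C(f_i):
R = [[0, 0, 0, -20], [1, 0, 0, 5], [0, 1, 0, 0], [0, 0, 1, 4]].

Note the characteristic polynomial does not split into linear factors over ℚ, so A has no Jordan form over ℚ; the rational canonical form exists over any field.

R = [[0, 0, 0, -20], [1, 0, 0, 5], [0, 1, 0, 0], [0, 0, 1, 4]]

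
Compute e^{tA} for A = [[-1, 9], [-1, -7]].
A has Jordan form J = [[-4, 1], [0, -4]] with A = PJP^{-1}, so e^{tA} = P e^{tJ} P^{-1}.

For a Jordan block J_k(λ), e^{tJ_k(λ)} = e^{λt} · (I + tN + t^2 N^2/2! + ... + t^{k-1} N^{k-1}/(k-1)!) where N is the nilpotent superdiagonal part.

Assembling the blocks and conjugating back gives the entries of e^{tA} as shown above.

e^{tA} = [[(3*t + 1)*e^{-4*t}, 9*t*e^{-4*t}], [-t*e^{-4*t}, (1 - 3*t)*e^{-4*t}]]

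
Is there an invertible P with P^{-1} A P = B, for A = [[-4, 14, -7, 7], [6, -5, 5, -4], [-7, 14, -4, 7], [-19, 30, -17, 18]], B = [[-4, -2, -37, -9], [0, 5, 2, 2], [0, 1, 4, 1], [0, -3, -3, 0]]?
Yes.

Two matrices over a field are similar if and only if they have the same invariant factors.

Both A and B have characteristic polynomial (x - 3)^3(x + 4) and minimal polynomial (x - 3)^2(x + 4). Computing further, both have invariant factors x - 3, (x - 3)^2(x + 4). Hence A and B are similar.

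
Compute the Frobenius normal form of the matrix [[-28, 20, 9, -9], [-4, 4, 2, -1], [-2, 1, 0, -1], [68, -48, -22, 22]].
The invariant factors of A (the non-unit diagonal entries of the Smith normal form of xI - A over ℚ[x]) are (x + 2)(x^3 - 2x + 2), each dividing the next. The characteristic polynomial is their product, (x + 2)(x^3 - 2x + 2).

The rational canonical form is the block-diagonal matrix of companion matrices C(f_i):
R = [[0, 0, 0, -4], [1, 0, 0, 2], [0, 1, 0, 2], [0, 0, 1, -2]].

Note the characteristic polynomial does not split into linear factors over ℚ, so A has no Jordan form over ℚ; the rational canonical form exists over any field.

R = [[0, 0, 0, -4], [1, 0, 0, 2], [0, 1, 0, 2], [0, 0, 1, -2]]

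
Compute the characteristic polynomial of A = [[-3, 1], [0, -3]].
xI - A = [[x + 3, -1], [0, x + 3]].

Expanding det(xI - A) along the first row:
det(xI - A) = + (x + 3)·det([[x + 3]]) - (-1)·det([[0]]).

Evaluating gives χ_A(x) = x^2 + 6x + 9 = (x + 3)^2.

χ_A(x) = (x + 3)^2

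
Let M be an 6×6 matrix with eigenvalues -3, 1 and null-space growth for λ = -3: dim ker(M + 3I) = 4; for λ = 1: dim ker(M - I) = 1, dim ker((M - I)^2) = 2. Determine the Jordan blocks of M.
Jordan blocks: (-3, 1), (-3, 1), (-3, 1), (-3, 1), (1, 2)

λ = -3: successive nullity increments [4] count blocks of size ≥ k; block sizes are [1, 1, 1, 1].
λ = 1: successive nullity increments [1, 1] count blocks of size ≥ k; block sizes are [2].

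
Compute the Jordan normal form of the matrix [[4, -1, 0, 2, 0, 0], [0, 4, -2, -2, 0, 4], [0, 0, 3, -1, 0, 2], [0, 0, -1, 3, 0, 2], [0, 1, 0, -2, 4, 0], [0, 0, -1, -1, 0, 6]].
The characteristic polynomial is det(xI - A) = (x - 4)^6, so the eigenvalues are 4 (algebraic multiplicity 6).

For λ = 4: rank(A - 4I) = 2, rank((A - 4I)^2) = 0. The eigenspace has dimension 6 - 2 = 4, so there are 4 Jordan blocks; the rank sequence gives block sizes [2, 2, 1, 1].

Assembling the blocks gives the Jordan form J above.

J = [[4, 1, 0, 0, 0, 0], [0, 4, 0, 0, 0, 0], [0, 0, 4, 1, 0, 0], [0, 0, 0, 4, 0, 0], [0, 0, 0, 0, 4, 0], [0, 0, 0, 0, 0, 4]]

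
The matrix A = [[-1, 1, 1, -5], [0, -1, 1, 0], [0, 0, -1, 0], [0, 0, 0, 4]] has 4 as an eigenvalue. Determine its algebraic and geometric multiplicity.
algebraic multiplicity 1, geometric multiplicity 1

The characteristic polynomial is (x - 4)(x + 1)^3, so the factor x - 4 appears with exponent 1: the algebraic multiplicity is 1.

rank(A - 4I) = 3, so the eigenspace has dimension 4 - 3 = 1: the geometric multiplicity is 1.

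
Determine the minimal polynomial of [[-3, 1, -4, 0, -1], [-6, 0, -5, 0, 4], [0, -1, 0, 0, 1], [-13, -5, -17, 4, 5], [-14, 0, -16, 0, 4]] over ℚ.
m_A(x) = (x - 4)(x + 1)^3

The characteristic polynomial factors as (x - 4)^2(x + 1)^3. The minimal polynomial is ∏(x - λ)^{k_λ} where k_λ is the size of the largest Jordan block at λ.

For λ = -1: rank(A + I) = 4, and the largest Jordan block has size 3 (the smallest k with rank((A + I)^k) = rank((A + I)^(k+1))).
For λ = 4: rank(A - 4I) = 3, and the largest Jordan block has size 1 (the smallest k with rank((A - 4I)^k) = rank((A - 4I)^(k+1))).

So m_A(x) = (x - 4)(x + 1)^3.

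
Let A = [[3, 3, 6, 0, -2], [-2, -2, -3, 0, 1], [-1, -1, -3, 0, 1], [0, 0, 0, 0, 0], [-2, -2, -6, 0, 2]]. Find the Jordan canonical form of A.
The characteristic polynomial is det(xI - A) = x^5, so the eigenvalues are 0 (algebraic multiplicity 5).

For λ = 0: rank(A) = 2, rank(A^2) = 1, rank(A^3) = 0. The eigenspace has dimension 5 - 2 = 3, so there are 3 Jordan blocks; the rank sequence gives block sizes [3, 1, 1].

Assembling the blocks gives the Jordan form J above.

J = [[0, 1, 0, 0, 0], [0, 0, 1, 0, 0], [0, 0, 0, 0, 0], [0, 0, 0, 0, 0], [0, 0, 0, 0, 0]]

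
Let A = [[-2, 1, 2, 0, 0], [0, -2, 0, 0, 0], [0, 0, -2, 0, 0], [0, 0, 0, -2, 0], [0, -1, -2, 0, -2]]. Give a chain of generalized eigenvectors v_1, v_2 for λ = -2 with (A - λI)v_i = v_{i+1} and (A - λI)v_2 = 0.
v_1 = [[2, 1, 0, -1, -2]]^T, v_2 = [[1, 0, 0, 0, -1]]^T

We seek v_1 ∈ ker((A + 2I)^2) \ ker(A + 2I), then set v_{i+1} = (A + 2I) v_i.

One such chain is v_1 = [[2, 1, 0, -1, -2]]^T, v_2 = [[1, 0, 0, 0, -1]]^T. Check: (A + 2I) v_2 = [[0, 0, 0, 0, 0]]^T = 0.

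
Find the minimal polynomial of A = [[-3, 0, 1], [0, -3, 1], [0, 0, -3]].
m_A(x) = (x + 3)^2

The characteristic polynomial factors as (x + 3)^3. The minimal polynomial is ∏(x - λ)^{k_λ} where k_λ is the size of the largest Jordan block at λ.

For λ = -3: rank(A + 3I) = 1, and the largest Jordan block has size 2 (the smallest k with rank((A + 3I)^k) = rank((A + 3I)^(k+1))).

So m_A(x) = (x + 3)^2.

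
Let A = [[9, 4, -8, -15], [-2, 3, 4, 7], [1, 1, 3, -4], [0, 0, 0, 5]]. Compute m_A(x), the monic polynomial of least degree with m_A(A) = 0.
m_A(x) = (x - 5)^2

The characteristic polynomial factors as (x - 5)^4. The minimal polynomial is ∏(x - λ)^{k_λ} where k_λ is the size of the largest Jordan block at λ.

For λ = 5: rank(A - 5I) = 2, and the largest Jordan block has size 2 (the smallest k with rank((A - 5I)^k) = rank((A - 5I)^(k+1))).

So m_A(x) = (x - 5)^2.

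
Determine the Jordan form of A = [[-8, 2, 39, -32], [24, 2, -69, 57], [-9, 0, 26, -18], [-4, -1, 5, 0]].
The characteristic polynomial is det(xI - A) = (x - 5)^4, so the eigenvalues are 5 (algebraic multiplicity 4).

For λ = 5: rank(A - 5I) = 2, rank((A - 5I)^2) = 1, rank((A - 5I)^3) = 0. The eigenspace has dimension 4 - 2 = 2, so there are 2 Jordan blocks; the rank sequence gives block sizes [3, 1].

Assembling the blocks gives the Jordan form J above.

J = [[5, 1, 0, 0], [0, 5, 1, 0], [0, 0, 5, 0], [0, 0, 0, 5]]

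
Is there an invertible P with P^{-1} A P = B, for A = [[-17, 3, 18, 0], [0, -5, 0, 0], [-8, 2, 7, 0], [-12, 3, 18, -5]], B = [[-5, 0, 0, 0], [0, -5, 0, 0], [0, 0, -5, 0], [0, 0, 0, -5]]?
No.

Both have characteristic polynomial (x + 5)^4, but the minimal polynomial of A is (x + 5)^2 while the minimal polynomial of B is x + 5. The minimal polynomial is a similarity invariant, so A and B are not similar.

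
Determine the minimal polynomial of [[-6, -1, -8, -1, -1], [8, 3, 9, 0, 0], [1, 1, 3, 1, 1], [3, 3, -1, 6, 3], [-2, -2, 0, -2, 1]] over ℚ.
The characteristic polynomial factors as (x - 3)^4(x + 5). The minimal polynomial is ∏(x - λ)^{k_λ} where k_λ is the size of the largest Jordan block at λ.

For λ = -5: rank(A + 5I) = 4, and the largest Jordan block has size 1 (the smallest k with rank((A + 5I)^k) = rank((A + 5I)^(k+1))).
For λ = 3: rank(A - 3I) = 3, and the largest Jordan block has size 3 (the smallest k with rank((A - 3I)^k) = rank((A - 3I)^(k+1))).

So m_A(x) = (x - 3)^3(x + 5).

m_A(x) = (x - 3)^3(x + 5)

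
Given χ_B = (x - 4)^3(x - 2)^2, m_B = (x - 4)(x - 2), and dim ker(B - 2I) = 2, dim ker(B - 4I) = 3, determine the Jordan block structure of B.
λ = 2: algebraic multiplicity 2 (exponent in χ_B), largest block size 1 (exponent in m_B), 2 blocks (geometric multiplicity). These force block sizes [1, 1].
λ = 4: algebraic multiplicity 3 (exponent in χ_B), largest block size 1 (exponent in m_B), 3 blocks (geometric multiplicity). These force block sizes [1, 1, 1].

Jordan blocks: (2, 1), (2, 1), (4, 1), (4, 1), (4, 1)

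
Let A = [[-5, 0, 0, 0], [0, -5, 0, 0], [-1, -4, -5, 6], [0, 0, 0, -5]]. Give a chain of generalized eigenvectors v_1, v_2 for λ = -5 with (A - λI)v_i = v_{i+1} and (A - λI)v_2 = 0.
We seek v_1 ∈ ker((A + 5I)^2) \ ker(A + 5I), then set v_{i+1} = (A + 5I) v_i.

One such chain is v_1 = [[3, -1, 0, 0]]^T, v_2 = [[0, 0, 1, 0]]^T. Check: (A + 5I) v_2 = [[0, 0, 0, 0]]^T = 0.

v_1 = [[3, -1, 0, 0]]^T, v_2 = [[0, 0, 1, 0]]^T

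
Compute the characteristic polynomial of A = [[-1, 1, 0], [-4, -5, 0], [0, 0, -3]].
χ_A(x) = (x + 3)^3

xI - A = [[x + 1, -1, 0], [4, x + 5, 0], [0, 0, x + 3]].

Expanding det(xI - A) along the first row:
det(xI - A) = + (x + 1)·det([[x + 5, 0], [0, x + 3]]) - (-1)·det([[4, 0], [0, x + 3]]) + (0)·det([[4, x + 5], [0, 0]]).

Evaluating gives χ_A(x) = x^3 + 9x^2 + 27x + 27 = (x + 3)^3.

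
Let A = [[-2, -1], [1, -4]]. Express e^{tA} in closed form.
e^{tA} = [[(t + 1)*e^{-3*t}, -t*e^{-3*t}], [t*e^{-3*t}, (1 - t)*e^{-3*t}]]

A has Jordan form J = [[-3, 1], [0, -3]] with A = PJP^{-1}, so e^{tA} = P e^{tJ} P^{-1}.

For a Jordan block J_k(λ), e^{tJ_k(λ)} = e^{λt} · (I + tN + t^2 N^2/2! + ... + t^{k-1} N^{k-1}/(k-1)!) where N is the nilpotent superdiagonal part.

Assembling the blocks and conjugating back gives the entries of e^{tA} as shown above.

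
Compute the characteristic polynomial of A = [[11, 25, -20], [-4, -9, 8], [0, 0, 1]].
xI - A = [[x - 11, -25, 20], [4, x + 9, -8], [0, 0, x - 1]].

Expanding det(xI - A) along the first row:
det(xI - A) = + (x - 11)·det([[x + 9, -8], [0, x - 1]]) - (-25)·det([[4, -8], [0, x - 1]]) + (20)·det([[4, x + 9], [0, 0]]).

Evaluating gives χ_A(x) = x^3 - 3x^2 + 3x - 1 = (x - 1)^3.

χ_A(x) = (x - 1)^3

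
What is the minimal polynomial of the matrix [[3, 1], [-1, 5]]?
m_A(x) = (x - 4)^2

The characteristic polynomial factors as (x - 4)^2. The minimal polynomial is ∏(x - λ)^{k_λ} where k_λ is the size of the largest Jordan block at λ.

For λ = 4: rank(A - 4I) = 1, and the largest Jordan block has size 2 (the smallest k with rank((A - 4I)^k) = rank((A - 4I)^(k+1))).

So m_A(x) = (x - 4)^2.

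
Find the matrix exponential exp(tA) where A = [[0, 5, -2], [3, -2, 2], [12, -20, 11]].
A has Jordan form J = [[3, 1, 0], [0, 3, 0], [0, 0, 3]] with A = PJP^{-1}, so e^{tA} = P e^{tJ} P^{-1}.

For a Jordan block J_k(λ), e^{tJ_k(λ)} = e^{λt} · (I + tN + t^2 N^2/2! + ... + t^{k-1} N^{k-1}/(k-1)!) where N is the nilpotent superdiagonal part.

Assembling the blocks and conjugating back gives the entries of e^{tA} as shown above.

e^{tA} = [[(1 - 3*t)*e^{3*t}, 5*t*e^{3*t}, -2*t*e^{3*t}], [3*t*e^{3*t}, (1 - 5*t)*e^{3*t}, 2*t*e^{3*t}], [12*t*e^{3*t}, -20*t*e^{3*t}, (8*t + 1)*e^{3*t}]]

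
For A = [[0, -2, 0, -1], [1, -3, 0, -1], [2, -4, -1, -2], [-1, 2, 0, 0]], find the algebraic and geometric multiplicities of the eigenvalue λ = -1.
The characteristic polynomial is (x + 1)^4, so the factor x + 1 appears with exponent 4: the algebraic multiplicity is 4.

rank(A + I) = 1, so the eigenspace has dimension 4 - 1 = 3: the geometric multiplicity is 3.

Since 3 < 4, A is not diagonalizable.

algebraic multiplicity 4, geometric multiplicity 3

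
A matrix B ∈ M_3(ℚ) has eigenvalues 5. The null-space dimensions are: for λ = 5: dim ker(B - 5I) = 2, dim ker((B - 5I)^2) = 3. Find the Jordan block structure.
λ = 5: successive nullity increments [2, 1] count blocks of size ≥ k; block sizes are [2, 1].

Jordan blocks: (5, 2), (5, 1)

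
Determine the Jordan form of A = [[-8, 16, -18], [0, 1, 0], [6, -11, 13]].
The characteristic polynomial is det(xI - A) = (x - 4)(x - 1)^2, so the eigenvalues are 1 (algebraic multiplicity 2), 4 (algebraic multiplicity 1).

For λ = 1: rank(A - I) = 2, rank((A - I)^2) = 1. The eigenspace has dimension 3 - 2 = 1, so there is 1 Jordan block; the rank sequence gives block sizes [2].

For λ = 4: algebraic multiplicity 1 gives one 1×1 block.

Assembling the blocks gives the Jordan form J above.

J = [[1, 1, 0], [0, 1, 0], [0, 0, 4]]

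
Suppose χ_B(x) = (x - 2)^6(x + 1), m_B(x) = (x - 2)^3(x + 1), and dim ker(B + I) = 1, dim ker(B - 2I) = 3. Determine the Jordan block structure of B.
λ = -1: algebraic multiplicity 1 (exponent in χ_B), largest block size 1 (exponent in m_B), 1 block (geometric multiplicity). This forces block sizes [1].
λ = 2: algebraic multiplicity 6 (exponent in χ_B), largest block size 3 (exponent in m_B), 3 blocks (geometric multiplicity). These force block sizes [3, 2, 1].

Jordan blocks: (-1, 1), (2, 3), (2, 2), (2, 1)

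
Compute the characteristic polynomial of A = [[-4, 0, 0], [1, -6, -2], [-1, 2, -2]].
χ_A(x) = (x + 4)^3

xI - A = [[x + 4, 0, 0], [-1, x + 6, 2], [1, -2, x + 2]].

Expanding det(xI - A) along the first row:
det(xI - A) = + (x + 4)·det([[x + 6, 2], [-2, x + 2]]) - (0)·det([[-1, 2], [1, x + 2]]) + (0)·det([[-1, x + 6], [1, -2]]).

Evaluating gives χ_A(x) = x^3 + 12x^2 + 48x + 64 = (x + 4)^3.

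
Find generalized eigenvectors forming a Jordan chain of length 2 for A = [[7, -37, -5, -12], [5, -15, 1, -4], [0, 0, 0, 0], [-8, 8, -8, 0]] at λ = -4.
We seek v_1 ∈ ker((A + 4I)^2) \ ker(A + 4I), then set v_{i+1} = (A + 4I) v_i.

One such chain is v_1 = [[2, -1, 0, 5]]^T, v_2 = [[-1, 1, 0, -4]]^T. Check: (A + 4I) v_2 = [[0, 0, 0, 0]]^T = 0.

v_1 = [[2, -1, 0, 5]]^T, v_2 = [[-1, 1, 0, -4]]^T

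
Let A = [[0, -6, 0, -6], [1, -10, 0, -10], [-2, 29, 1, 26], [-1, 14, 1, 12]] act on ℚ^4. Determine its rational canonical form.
The invariant factors of A (the non-unit diagonal entries of the Smith normal form of xI - A over ℚ[x]) are (x - 3)(x^3 - 4x - 2), each dividing the next. The characteristic polynomial is their product, (x - 3)(x^3 - 4x - 2).

The rational canonical form is the block-diagonal matrix of companion matrices C(f_i):
R = [[0, 0, 0, -6], [1, 0, 0, -10], [0, 1, 0, 4], [0, 0, 1, 3]].

Note the characteristic polynomial does not split into linear factors over ℚ, so A has no Jordan form over ℚ; the rational canonical form exists over any field.

R = [[0, 0, 0, -6], [1, 0, 0, -10], [0, 1, 0, 4], [0, 0, 1, 3]]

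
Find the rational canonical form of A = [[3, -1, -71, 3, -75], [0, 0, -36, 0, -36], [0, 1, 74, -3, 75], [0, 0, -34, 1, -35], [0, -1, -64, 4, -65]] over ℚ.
The invariant factors of A (the non-unit diagonal entries of the Smith normal form of xI - A over ℚ[x]) are x - 3, (x - 3)^2(x - 2)^2, each dividing the next. The characteristic polynomial is their product, (x - 3)^3(x - 2)^2.

The rational canonical form is the block-diagonal matrix of companion matrices C(f_i):
R = [[3, 0, 0, 0, 0], [0, 0, 0, 0, -36], [0, 1, 0, 0, 60], [0, 0, 1, 0, -37], [0, 0, 0, 1, 10]].

R = [[3, 0, 0, 0, 0], [0, 0, 0, 0, -36], [0, 1, 0, 0, 60], [0, 0, 1, 0, -37], [0, 0, 0, 1, 10]]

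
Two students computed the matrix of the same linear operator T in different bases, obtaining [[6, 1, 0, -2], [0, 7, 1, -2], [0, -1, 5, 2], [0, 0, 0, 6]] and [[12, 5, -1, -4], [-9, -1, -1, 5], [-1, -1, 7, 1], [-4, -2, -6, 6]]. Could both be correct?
Two matrices over a field are similar if and only if they have the same invariant factors.

Both A and B have characteristic polynomial (x - 6)^4 and minimal polynomial (x - 6)^3. Computing further, both have invariant factors x - 6, (x - 6)^3. Hence A and B are similar.

Yes.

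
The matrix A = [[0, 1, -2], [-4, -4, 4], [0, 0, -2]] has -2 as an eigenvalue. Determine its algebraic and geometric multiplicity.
The characteristic polynomial is (x + 2)^3, so the factor x + 2 appears with exponent 3: the algebraic multiplicity is 3.

rank(A + 2I) = 1, so the eigenspace has dimension 3 - 1 = 2: the geometric multiplicity is 2.

Since 2 < 3, A is not diagonalizable.

algebraic multiplicity 3, geometric multiplicity 2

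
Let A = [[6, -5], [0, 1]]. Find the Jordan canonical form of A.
The characteristic polynomial is det(xI - A) = (x - 6)(x - 1), so the eigenvalues are 1 (algebraic multiplicity 1), 6 (algebraic multiplicity 1).

For λ = 1: algebraic multiplicity 1 gives one 1×1 block.

For λ = 6: algebraic multiplicity 1 gives one 1×1 block.

Assembling the blocks gives the Jordan form J above.

J = [[1, 0], [0, 6]]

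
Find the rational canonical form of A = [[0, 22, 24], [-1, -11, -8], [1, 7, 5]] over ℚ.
R = [[0, 0, 30], [1, 0, 1], [0, 1, -6]]

The invariant factors of A (the non-unit diagonal entries of the Smith normal form of xI - A over ℚ[x]) are (x - 2)(x + 3)(x + 5), each dividing the next. The characteristic polynomial is their product, (x - 2)(x + 3)(x + 5).

The rational canonical form is the block-diagonal matrix of companion matrices C(f_i):
R = [[0, 0, 30], [1, 0, 1], [0, 1, -6]].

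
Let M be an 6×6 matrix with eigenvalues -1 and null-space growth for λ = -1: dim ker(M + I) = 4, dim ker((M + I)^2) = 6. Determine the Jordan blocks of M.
λ = -1: successive nullity increments [4, 2] count blocks of size ≥ k; block sizes are [2, 2, 1, 1].

Jordan blocks: (-1, 2), (-1, 2), (-1, 1), (-1, 1)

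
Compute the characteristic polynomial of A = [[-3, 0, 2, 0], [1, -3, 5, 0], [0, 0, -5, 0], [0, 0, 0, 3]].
χ_A(x) = (x - 3)(x + 3)^2(x + 5)

xI - A = [[x + 3, 0, -2, 0], [-1, x + 3, -5, 0], [0, 0, x + 5, 0], [0, 0, 0, x - 3]].

Expanding det(xI - A) along the first row:
det(xI - A) = + (x + 3)·det([[x + 3, -5, 0], [0, x + 5, 0], [0, 0, x - 3]]) - (0)·det([[-1, -5, 0], [0, x + 5, 0], [0, 0, x - 3]]) + (-2)·det([[-1, x + 3, 0], [0, 0, 0], [0, 0, x - 3]]) - (0)·det([[-1, x + 3, -5], [0, 0, x + 5], [0, 0, 0]]).

Evaluating gives χ_A(x) = x^4 + 8x^3 + 6x^2 - 72x - 135 = (x - 3)(x + 3)^2(x + 5).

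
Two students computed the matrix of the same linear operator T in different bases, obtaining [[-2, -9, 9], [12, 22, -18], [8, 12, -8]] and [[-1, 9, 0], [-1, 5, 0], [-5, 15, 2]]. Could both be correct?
No.

trace(A) = 12 but trace(B) = 6. The trace is a similarity invariant, so A and B are not similar.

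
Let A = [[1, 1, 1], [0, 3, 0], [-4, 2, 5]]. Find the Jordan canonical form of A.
J = [[3, 1, 0], [0, 3, 0], [0, 0, 3]]

The characteristic polynomial is det(xI - A) = (x - 3)^3, so the eigenvalues are 3 (algebraic multiplicity 3).

For λ = 3: rank(A - 3I) = 1, rank((A - 3I)^2) = 0. The eigenspace has dimension 3 - 1 = 2, so there are 2 Jordan blocks; the rank sequence gives block sizes [2, 1].

Assembling the blocks gives the Jordan form J above.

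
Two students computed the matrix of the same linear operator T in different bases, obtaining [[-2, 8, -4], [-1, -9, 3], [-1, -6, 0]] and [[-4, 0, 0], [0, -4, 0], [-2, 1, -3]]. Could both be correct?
Both have characteristic polynomial (x + 3)(x + 4)^2, but the minimal polynomial of A is (x + 3)(x + 4)^2 while the minimal polynomial of B is (x + 3)(x + 4). The minimal polynomial is a similarity invariant, so A and B are not similar.

No.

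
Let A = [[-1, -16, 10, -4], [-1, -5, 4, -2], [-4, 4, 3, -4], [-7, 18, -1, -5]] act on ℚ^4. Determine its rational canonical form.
The invariant factors of A (the non-unit diagonal entries of the Smith normal form of xI - A over ℚ[x]) are x^2 + 4x - 1, x^2 + 4x - 1, each dividing the next. The characteristic polynomial is their product, (x^2 + 4x - 1)^2.

The rational canonical form is the block-diagonal matrix of companion matrices C(f_i):
R = [[0, 1, 0, 0], [1, -4, 0, 0], [0, 0, 0, 1], [0, 0, 1, -4]].

Note the characteristic polynomial does not split into linear factors over ℚ, so A has no Jordan form over ℚ; the rational canonical form exists over any field.

R = [[0, 1, 0, 0], [1, -4, 0, 0], [0, 0, 0, 1], [0, 0, 1, -4]]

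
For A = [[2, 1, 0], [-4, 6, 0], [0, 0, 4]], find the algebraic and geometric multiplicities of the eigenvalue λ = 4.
The characteristic polynomial is (x - 4)^3, so the factor x - 4 appears with exponent 3: the algebraic multiplicity is 3.

rank(A - 4I) = 1, so the eigenspace has dimension 3 - 1 = 2: the geometric multiplicity is 2.

Since 2 < 3, A is not diagonalizable.

algebraic multiplicity 3, geometric multiplicity 2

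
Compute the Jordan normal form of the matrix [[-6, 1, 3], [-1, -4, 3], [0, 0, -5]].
The characteristic polynomial is det(xI - A) = (x + 5)^3, so the eigenvalues are -5 (algebraic multiplicity 3).

For λ = -5: rank(A + 5I) = 1, rank((A + 5I)^2) = 0. The eigenspace has dimension 3 - 1 = 2, so there are 2 Jordan blocks; the rank sequence gives block sizes [2, 1].

Assembling the blocks gives the Jordan form J above.

J = [[-5, 1, 0], [0, -5, 0], [0, 0, -5]]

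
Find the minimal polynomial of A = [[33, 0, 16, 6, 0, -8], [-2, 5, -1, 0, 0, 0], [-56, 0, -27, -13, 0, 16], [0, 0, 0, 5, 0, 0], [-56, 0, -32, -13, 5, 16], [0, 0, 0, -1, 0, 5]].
The characteristic polynomial factors as (x - 5)^5(x - 1). The minimal polynomial is ∏(x - λ)^{k_λ} where k_λ is the size of the largest Jordan block at λ.

For λ = 1: rank(A - I) = 5, and the largest Jordan block has size 1 (the smallest k with rank((A - I)^k) = rank((A - I)^(k+1))).
For λ = 5: rank(A - 5I) = 3, and the largest Jordan block has size 3 (the smallest k with rank((A - 5I)^k) = rank((A - 5I)^(k+1))).

So m_A(x) = (x - 5)^3(x - 1).

m_A(x) = (x - 5)^3(x - 1)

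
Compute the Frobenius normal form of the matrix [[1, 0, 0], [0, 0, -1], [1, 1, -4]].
R = [[0, 0, 1], [1, 0, 3], [0, 1, -3]]

The invariant factors of A (the non-unit diagonal entries of the Smith normal form of xI - A over ℚ[x]) are (x - 1)(x^2 + 4x + 1), each dividing the next. The characteristic polynomial is their product, (x - 1)(x^2 + 4x + 1).

The rational canonical form is the block-diagonal matrix of companion matrices C(f_i):
R = [[0, 0, 1], [1, 0, 3], [0, 1, -3]].

Note the characteristic polynomial does not split into linear factors over ℚ, so A has no Jordan form over ℚ; the rational canonical form exists over any field.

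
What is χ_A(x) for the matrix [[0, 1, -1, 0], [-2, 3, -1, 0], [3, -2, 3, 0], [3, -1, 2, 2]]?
χ_A(x) = (x - 2)^4

xI - A = [[x, -1, 1, 0], [2, x - 3, 1, 0], [-3, 2, x - 3, 0], [-3, 1, -2, x - 2]].

Expanding det(xI - A) along the first row:
det(xI - A) = + (x)·det([[x - 3, 1, 0], [2, x - 3, 0], [1, -2, x - 2]]) - (-1)·det([[2, 1, 0], [-3, x - 3, 0], [-3, -2, x - 2]]) + (1)·det([[2, x - 3, 0], [-3, 2, 0], [-3, 1, x - 2]]) - (0)·det([[2, x - 3, 1], [-3, 2, x - 3], [-3, 1, -2]]).

Evaluating gives χ_A(x) = x^4 - 8x^3 + 24x^2 - 32x + 16 = (x - 2)^4.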